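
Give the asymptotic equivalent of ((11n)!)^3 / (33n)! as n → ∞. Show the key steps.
((11n)!)^3/(33n)! ~ ((2π·11n)^(2/2) / sqrt(3)) · 3^(−3·11n)  →  0

Write N = 11n. Stirling: N! ~ sqrt(2π N)(N/e)^N and (3N)! ~ sqrt(2π·3N)·(3N/e)^(3N).
  (N!)^3/(3N)! ~ (2π N)^(3/2) (N/e)^(3N) / [sqrt(2π·3N) (3N/e)^(3N)]
     = (2π N)^(3/2) / sqrt(2π·3N) · (N/(3N))^(3N)
     = (2π N)^((3−1)/2) / sqrt(3) · 3^(−3N).
Since 3^3 > 1, the factor 3^(−3N) decays exponentially, so the ratio → 0. Substituting N = 11n gives the stated form.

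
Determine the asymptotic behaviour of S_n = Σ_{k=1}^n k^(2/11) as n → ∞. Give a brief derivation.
S_n ~ (11/13) · n^(13/11)

Integral comparison: Σ_{k=1}^n k^(2/11) = ∫_0^n x^(2/11) dx + O(n^(2/11)). The integral is n^(1 + 2/11) / (1 + 2/11) = n^((2+11)/11) / ((2+11)/11) = (11/13) · n^(13/11).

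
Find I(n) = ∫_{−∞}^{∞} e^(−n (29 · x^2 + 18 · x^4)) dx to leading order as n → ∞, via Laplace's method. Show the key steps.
I(n) ~ sqrt(π/(29n))

φ(x) = 29 · x^2 + 18 · x^4 has its unique global minimum at x* = 0 (since φ'(x) = 58x + 72x^3 = 0 only at x = 0 for real x with both coefficients positive, and φ → ∞ as |x| → ∞). At x* = 0, φ(0) = 0 and φ''(0) = 58. Laplace's method then gives
  I(n) ~ sqrt(2π / (n · φ''(0))) · e^(−n φ(0)) = sqrt(2π / (58n)) = sqrt(π/(29n)).
The 18 · x^4 term contributes only at subleading order (an O(1/n) relative correction).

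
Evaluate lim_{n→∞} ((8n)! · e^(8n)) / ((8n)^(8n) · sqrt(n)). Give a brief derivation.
lim = sqrt(2π·8)

Stirling: (8n)! ~ sqrt(2π·8n) · (8n/e)^(8n). Hence
  (8n)! · e^(8n) / (8n)^(8n) ~ sqrt(2π·8n).
Dividing by sqrt(n): sqrt(2π·8n) / sqrt(n) = sqrt(2π·8) · n^((1−1)/2), so the limit is sqrt(2π·8).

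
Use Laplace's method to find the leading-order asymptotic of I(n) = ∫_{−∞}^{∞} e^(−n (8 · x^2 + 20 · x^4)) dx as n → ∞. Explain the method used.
I(n) ~ sqrt(π/(8n))

φ(x) = 8 · x^2 + 20 · x^4 has its unique global minimum at x* = 0 (since φ'(x) = 16x + 80x^3 = 0 only at x = 0 for real x with both coefficients positive, and φ → ∞ as |x| → ∞). At x* = 0, φ(0) = 0 and φ''(0) = 16. Laplace's method then gives
  I(n) ~ sqrt(2π / (n · φ''(0))) · e^(−n φ(0)) = sqrt(2π / (16n)) = sqrt(π/(8n)).
The 20 · x^4 term contributes only at subleading order (an O(1/n) relative correction).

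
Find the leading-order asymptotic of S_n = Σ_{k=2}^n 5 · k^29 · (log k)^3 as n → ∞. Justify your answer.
S_n ~ n^30 · (log n)^3 / 6

By integral comparison, S_n = ∫_1^n 5 · x^29 · (log x)^3 dx + O(n^29 · (log n)^3). For the integral, the leading term of ∫_1^n x^29 (log x)^3 dx is n^30/30 · (log n)^3 (by repeated integration by parts; each step lowers the log-exponent and produces a relatively O(1/log n) correction). Hence S_n ~ n^30 · (log n)^3 / 6.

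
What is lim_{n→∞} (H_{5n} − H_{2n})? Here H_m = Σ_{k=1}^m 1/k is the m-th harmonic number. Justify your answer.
lim = ln(5/2)

Euler-Maclaurin gives H_m = ln m + γ + 1/(2m) + O(1/m^2). The γ and O(1/m) terms cancel in the difference:
  H_{5n} − H_{2n} = ln(5n) − ln(2n) + O(1/n) = ln(5/2) + O(1/n).
Hence the limit is ln(5/2).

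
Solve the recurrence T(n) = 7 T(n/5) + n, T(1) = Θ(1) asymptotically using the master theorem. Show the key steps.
T(n) = Θ(n^(log_5 7))

Master theorem: compare f(n) = n to n^(log_5 7) where log_5 7 ≈ 1.209. Since 1 < log_5 7, we have f(n) = O(n^(log_5 7 − ε)) for some ε > 0 — Case 1. Hence T(n) = Θ(n^(log_5 7)).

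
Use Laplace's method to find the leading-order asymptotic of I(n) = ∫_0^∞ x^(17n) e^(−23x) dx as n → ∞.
I(n) ~ (sqrt(2π·17n) / 23) · (17n/(23e))^(17n)

Write the integrand as exp(17n ln x − 23x) and set f(x) = 17n ln x − 23x. Then f'(x) = 17n/x − 23 = 0 at x* = 17n/23, and f''(x*) = −17n/x*^2 = −23^2/(17n). Laplace's method (interior maximum) gives
  I(n) ~ e^(f(x*)) · sqrt(2π / |f''(x*)|)
        = exp(17n ln(17n/23) − 17n) · sqrt(2π · 17n / 23^2)
        = (17n/23)^(17n) e^(−17n) · sqrt(2π·17n) / 23
        = (sqrt(2π·17n) / 23) · (17n/(23e))^(17n).
This matches Γ(17n+1)/23^(17n+1) with Stirling applied to Γ.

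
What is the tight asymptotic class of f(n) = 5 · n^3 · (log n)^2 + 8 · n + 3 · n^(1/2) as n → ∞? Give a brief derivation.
f(n) ∈ Θ(n^3 · (log n)^2)

Compare the terms by growth order. For large n, n^a · (log n)^b dominates n^a' · (log n)^b' iff a > a', or (a = a' and b > b'). Ranking the 3 terms shows the dominant one is 5 · n^3 · (log n)^2. Hence f(n) ∈ Θ(n^3 · (log n)^2).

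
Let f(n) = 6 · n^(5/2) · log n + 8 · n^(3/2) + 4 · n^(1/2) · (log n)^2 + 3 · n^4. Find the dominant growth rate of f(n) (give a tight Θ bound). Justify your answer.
f(n) ∈ Θ(n^4)

Compare the terms by growth order. For large n, n^a · (log n)^b dominates n^a' · (log n)^b' iff a > a', or (a = a' and b > b'). Ranking the 4 terms shows the dominant one is 3 · n^4. Hence f(n) ∈ Θ(n^4).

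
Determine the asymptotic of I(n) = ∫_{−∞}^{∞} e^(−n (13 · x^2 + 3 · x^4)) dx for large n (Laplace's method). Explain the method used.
I(n) ~ sqrt(π/(13n))

φ(x) = 13 · x^2 + 3 · x^4 has its unique global minimum at x* = 0 (since φ'(x) = 26x + 12x^3 = 0 only at x = 0 for real x with both coefficients positive, and φ → ∞ as |x| → ∞). At x* = 0, φ(0) = 0 and φ''(0) = 26. Laplace's method then gives
  I(n) ~ sqrt(2π / (n · φ''(0))) · e^(−n φ(0)) = sqrt(2π / (26n)) = sqrt(π/(13n)).
The 3 · x^4 term contributes only at subleading order (an O(1/n) relative correction).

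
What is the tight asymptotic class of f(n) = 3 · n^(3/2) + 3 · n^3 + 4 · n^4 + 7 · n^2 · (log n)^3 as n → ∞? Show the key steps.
f(n) ∈ Θ(n^4)

Compare the terms by growth order. For large n, n^a · (log n)^b dominates n^a' · (log n)^b' iff a > a', or (a = a' and b > b'). Ranking the 4 terms shows the dominant one is 4 · n^4. Hence f(n) ∈ Θ(n^4).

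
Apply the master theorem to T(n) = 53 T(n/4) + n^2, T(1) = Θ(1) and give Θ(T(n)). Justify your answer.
T(n) = Θ(n^(log_4 53))

Master theorem: compare f(n) = n^2 to n^(log_4 53) where log_4 53 ≈ 2.864. Since 2 < log_4 53, we have f(n) = O(n^(log_4 53 − ε)) for some ε > 0 — Case 1. Hence T(n) = Θ(n^(log_4 53)).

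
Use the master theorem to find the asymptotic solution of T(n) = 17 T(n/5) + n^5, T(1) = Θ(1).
T(n) = Θ(n^5)

log_5 17 ≈ 1.760. f(n) = n^5 dominates n^(log_5 17) since 5 > 1.760, and the regularity condition a·f(n/b) = 17·(n/5)^5 = (17/3125)·n^5 ≤ c·f(n) holds with c = 17/3125 ≈ 0.00544 < 1. So this is Case 3: T(n) = Θ(f(n)) = Θ(n^5).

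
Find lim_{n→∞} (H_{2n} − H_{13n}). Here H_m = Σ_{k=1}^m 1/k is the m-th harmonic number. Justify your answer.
lim = ln(2/13)

Euler-Maclaurin gives H_m = ln m + γ + 1/(2m) + O(1/m^2). The γ and O(1/m) terms cancel in the difference:
  H_{2n} − H_{13n} = ln(2n) − ln(13n) + O(1/n) = ln(2/13) + O(1/n).
Hence the limit is ln(2/13).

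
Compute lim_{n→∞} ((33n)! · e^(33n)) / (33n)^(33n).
lim = ∞

Stirling: (33n)! ~ sqrt(2π·33n) · (33n/e)^(33n). Hence
  (33n)! · e^(33n) / (33n)^(33n) ~ sqrt(2π·33n) = sqrt(2π·33) · sqrt(n) → ∞.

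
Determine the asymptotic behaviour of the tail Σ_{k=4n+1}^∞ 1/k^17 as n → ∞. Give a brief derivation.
Σ_{k>4n} 1/k^17 ~ 1/(16 · (4n)^16)

Compare to the integral: ∫_{4n}^∞ x^(−17) dx = [−x^(−16)/16]_{4n}^∞ = 1/((17−1)·(4n)^16). Euler-Maclaurin then gives
  Σ_{k>4n} 1/k^17 = ∫_{4n}^∞ dx/x^17 − 1/(2·(4n)^17) + O(1/(4n)^18).
(Equivalently this is ζ(17) − Σ_{k≤4n} 1/k^17.)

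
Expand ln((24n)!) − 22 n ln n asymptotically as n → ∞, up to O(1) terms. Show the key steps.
ln((24n)!) − 22 n ln n = 2 n ln n + 24(ln 24 − 1) n + (1/2) ln(2π·24n) + O(1/n)

Stirling: ln((24n)!) = 24n ln(24n) − 24n + (1/2) ln(2π·24n) + O(1/n).
Expand 24n ln(24n) = 24n (ln n + ln 24) = 24n ln n + 24n ln 24.
Subtract 22n ln n: leading term is (24 − 22) n ln n = 2 n ln n. The next term is 24n ln 24 − 24n = 24(ln 24 − 1) n. Then the (1/2) ln(2π·24n) correction.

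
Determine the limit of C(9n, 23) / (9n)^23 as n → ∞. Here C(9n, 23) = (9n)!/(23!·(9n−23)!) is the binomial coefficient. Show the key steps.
lim = 1/23! = 1/25852016738884976640000

With N = 9n → ∞: C(N, 23) / N^23 = [N(N−1)…(N−22)] / (23! · N^23) = (1/23!) · 1 · (1 − 1/(9n)) · … · (1 − 22/(9n)). Each factor → 1 as N → ∞, so the limit is 1/23! = 1/25852016738884976640000.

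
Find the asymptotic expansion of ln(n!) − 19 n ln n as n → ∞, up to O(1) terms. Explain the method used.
ln(n!) − 19 n ln n = −18 n ln n − n + (1/2) ln(2π n) + O(1/n)

Stirling: ln((n)!) = n ln(n) − n + (1/2) ln(2π·n) + O(1/n).
Here n ln(n) = n ln n.
Subtract 19n ln n: leading term is (1 − 19) n ln n = −18 n ln n. The next term is −n. Then the (1/2) ln(2π·n) correction.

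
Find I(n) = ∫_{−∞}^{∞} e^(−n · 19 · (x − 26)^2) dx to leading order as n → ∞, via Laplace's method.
I(n) = sqrt(π/(19n))

Here φ(x) = 19 · (x − 26)^2 has its unique minimum at x* = 26 with φ(x*) = 0 and φ''(x*) = 38. Laplace's method gives
  I(n) ~ e^(−n φ(x*)) · sqrt(2π / (n · φ''(x*))) = sqrt(2π / (38n)) = sqrt(π/(19n)).
This is exact: substituting u = (x − 26)·sqrt(19n) gives I(n) = (1/sqrt(19n)) ∫_{−∞}^{∞} e^(−u^2) du = sqrt(π/(19n)).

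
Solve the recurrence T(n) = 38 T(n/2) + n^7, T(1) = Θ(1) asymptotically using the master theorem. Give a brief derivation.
T(n) = Θ(n^7)

log_2 38 ≈ 5.248. f(n) = n^7 dominates n^(log_2 38) since 7 > 5.248, and the regularity condition a·f(n/b) = 38·(n/2)^7 = (38/128)·n^7 ≤ c·f(n) holds with c = 38/128 ≈ 0.297 < 1. So this is Case 3: T(n) = Θ(f(n)) = Θ(n^7).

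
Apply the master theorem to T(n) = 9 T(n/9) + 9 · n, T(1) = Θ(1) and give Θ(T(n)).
T(n) = Θ(n log n)

log_9 9 = 1, and f(n) = 9 · n = Θ(n^(log_9 9)). This is Case 2 of the master theorem: T(n) = Θ(f(n) · log n) = Θ(n log n).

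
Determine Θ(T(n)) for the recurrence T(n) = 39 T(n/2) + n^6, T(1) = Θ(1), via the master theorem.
T(n) = Θ(n^6)

log_2 39 ≈ 5.285. f(n) = n^6 dominates n^(log_2 39) since 6 > 5.285, and the regularity condition a·f(n/b) = 39·(n/2)^6 = (39/64)·n^6 ≤ c·f(n) holds with c = 39/64 ≈ 0.609 < 1. So this is Case 3: T(n) = Θ(f(n)) = Θ(n^6).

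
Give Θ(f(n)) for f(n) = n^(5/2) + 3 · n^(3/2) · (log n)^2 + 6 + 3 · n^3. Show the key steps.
f(n) ∈ Θ(n^3)

Compare the terms by growth order. For large n, n^a · (log n)^b dominates n^a' · (log n)^b' iff a > a', or (a = a' and b > b'). Ranking the 4 terms shows the dominant one is 3 · n^3. Hence f(n) ∈ Θ(n^3).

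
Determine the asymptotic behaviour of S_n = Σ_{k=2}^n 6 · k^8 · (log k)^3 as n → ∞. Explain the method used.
S_n ~ 2 · n^9 · (log n)^3 / 3

By integral comparison, S_n = ∫_1^n 6 · x^8 · (log x)^3 dx + O(n^8 · (log n)^3). For the integral, the leading term of ∫_1^n x^8 (log x)^3 dx is n^9/9 · (log n)^3 (by repeated integration by parts; each step lowers the log-exponent and produces a relatively O(1/log n) correction). Hence S_n ~ 2 · n^9 · (log n)^3 / 3.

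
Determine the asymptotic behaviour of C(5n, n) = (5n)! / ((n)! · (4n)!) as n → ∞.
C(5n, n) ~ (3125/256)^(n) · sqrt(5/(8π·n))

Write N = n. Apply Stirling to each factorial:
  (5N)! ~ sqrt(2π·5N) · (5N/e)^(5N),
  N! ~ sqrt(2π N) · (N/e)^N,
  (4N)! ~ sqrt(2π·4N) · (4N/e)^(4N).
The exponential factors combine to (5N)^(5N) / (N^N · (4N)^(4N)) = 5^(5N)/4^(4N) = (5^5/4^4)^N = (3125/256)^N.
The square-root prefactors combine to sqrt(2π·5N) / (sqrt(2π N)·sqrt(2π·4N)) = sqrt(5 / (2π·4·N)) = sqrt(5/(8π·n)).
Substituting N = n: C(5n, n) ~ (3125/256)^(n) · sqrt(5/(8π·n)).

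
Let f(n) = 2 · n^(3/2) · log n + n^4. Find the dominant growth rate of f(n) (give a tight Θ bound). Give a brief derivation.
f(n) ∈ Θ(n^4)

Compare the terms by growth order. For large n, n^a · (log n)^b dominates n^a' · (log n)^b' iff a > a', or (a = a' and b > b'). Ranking the 2 terms shows the dominant one is n^4. Hence f(n) ∈ Θ(n^4).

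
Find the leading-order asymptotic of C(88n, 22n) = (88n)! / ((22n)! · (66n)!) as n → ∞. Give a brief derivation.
C(88n, 22n) ~ (256/27)^(22n) · sqrt(2/(3π·22n))

Write N = 22n. Apply Stirling to each factorial:
  (4N)! ~ sqrt(2π·4N) · (4N/e)^(4N),
  N! ~ sqrt(2π N) · (N/e)^N,
  (3N)! ~ sqrt(2π·3N) · (3N/e)^(3N).
The exponential factors combine to (4N)^(4N) / (N^N · (3N)^(3N)) = 4^(4N)/3^(3N) = (4^4/3^3)^N = (256/27)^N.
The square-root prefactors combine to sqrt(2π·4N) / (sqrt(2π N)·sqrt(2π·3N)) = sqrt(4 / (2π·3·N)) = sqrt(2/(3π·22n)).
Substituting N = 22n: C(88n, 22n) ~ (256/27)^(22n) · sqrt(2/(3π·22n)).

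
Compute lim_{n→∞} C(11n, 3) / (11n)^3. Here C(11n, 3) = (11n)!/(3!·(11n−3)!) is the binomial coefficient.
lim = 1/3! = 1/6

With N = 11n → ∞: C(N, 3) / N^3 = [N(N−1)…(N−2)] / (3! · N^3) = (1/3!) · 1 · (1 − 1/(11n)) · (1 − 2/(11n)). Each factor → 1 as N → ∞, so the limit is 1/3! = 1/6.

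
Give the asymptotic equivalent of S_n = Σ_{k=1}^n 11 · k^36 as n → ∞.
S_n ~ 11 · n^37 / 37

By integral comparison (Euler-Maclaurin), Σ_{k=1}^n 11 · k^36 = 11 · ∫_0^n x^36 dx + O(n^36) = 11 · n^37/37 + O(n^36). (Equivalently, Faulhaber's formula gives the same leading term.)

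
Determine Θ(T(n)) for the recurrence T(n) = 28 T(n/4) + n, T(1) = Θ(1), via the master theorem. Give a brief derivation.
T(n) = Θ(n^(log_4 28))

Master theorem: compare f(n) = n to n^(log_4 28) where log_4 28 ≈ 2.404. Since 1 < log_4 28, we have f(n) = O(n^(log_4 28 − ε)) for some ε > 0 — Case 1. Hence T(n) = Θ(n^(log_4 28)).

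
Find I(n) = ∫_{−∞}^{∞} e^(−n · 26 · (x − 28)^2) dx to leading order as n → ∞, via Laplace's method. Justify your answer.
I(n) = sqrt(π/(26n))

Here φ(x) = 26 · (x − 28)^2 has its unique minimum at x* = 28 with φ(x*) = 0 and φ''(x*) = 52. Laplace's method gives
  I(n) ~ e^(−n φ(x*)) · sqrt(2π / (n · φ''(x*))) = sqrt(2π / (52n)) = sqrt(π/(26n)).
This is exact: substituting u = (x − 28)·sqrt(26n) gives I(n) = (1/sqrt(26n)) ∫_{−∞}^{∞} e^(−u^2) du = sqrt(π/(26n)).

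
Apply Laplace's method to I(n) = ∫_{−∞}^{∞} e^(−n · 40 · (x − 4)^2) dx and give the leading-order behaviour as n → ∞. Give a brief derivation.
I(n) = sqrt(π/(40n))

Here φ(x) = 40 · (x − 4)^2 has its unique minimum at x* = 4 with φ(x*) = 0 and φ''(x*) = 80. Laplace's method gives
  I(n) ~ e^(−n φ(x*)) · sqrt(2π / (n · φ''(x*))) = sqrt(2π / (80n)) = sqrt(π/(40n)).
This is exact: substituting u = (x − 4)·sqrt(40n) gives I(n) = (1/sqrt(40n)) ∫_{−∞}^{∞} e^(−u^2) du = sqrt(π/(40n)).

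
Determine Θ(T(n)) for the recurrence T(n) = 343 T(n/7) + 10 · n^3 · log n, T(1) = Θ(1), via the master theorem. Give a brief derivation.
T(n) = Θ(n^3 · (log n)^2)

Here log_7 343 = 3 and f(n) = 10 · n^3 · log n = Θ(n^(log_7 343) · (log n)^1). This is the extended Case 2 of the master theorem (f matches the critical exponent up to log factors), giving T(n) = Θ(n^(log_7 343) · (log n)^(1+1)) = Θ(n^3 · (log n)^2).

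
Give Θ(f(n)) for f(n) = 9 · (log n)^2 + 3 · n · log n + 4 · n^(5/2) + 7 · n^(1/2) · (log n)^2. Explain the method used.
f(n) ∈ Θ(n^(5/2))

Compare the terms by growth order. For large n, n^a · (log n)^b dominates n^a' · (log n)^b' iff a > a', or (a = a' and b > b'). Ranking the 4 terms shows the dominant one is 4 · n^(5/2). Hence f(n) ∈ Θ(n^(5/2)).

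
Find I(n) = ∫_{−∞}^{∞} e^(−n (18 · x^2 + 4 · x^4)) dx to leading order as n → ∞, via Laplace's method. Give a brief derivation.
I(n) ~ sqrt(π/(18n))

φ(x) = 18 · x^2 + 4 · x^4 has its unique global minimum at x* = 0 (since φ'(x) = 36x + 16x^3 = 0 only at x = 0 for real x with both coefficients positive, and φ → ∞ as |x| → ∞). At x* = 0, φ(0) = 0 and φ''(0) = 36. Laplace's method then gives
  I(n) ~ sqrt(2π / (n · φ''(0))) · e^(−n φ(0)) = sqrt(2π / (36n)) = sqrt(π/(18n)).
The 4 · x^4 term contributes only at subleading order (an O(1/n) relative correction).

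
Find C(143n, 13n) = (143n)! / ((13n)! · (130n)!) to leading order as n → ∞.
C(143n, 13n) ~ (285311670611/10000000000)^(13n) · sqrt(11/(20π·13n))

Write N = 13n. Apply Stirling to each factorial:
  (11N)! ~ sqrt(2π·11N) · (11N/e)^(11N),
  N! ~ sqrt(2π N) · (N/e)^N,
  (10N)! ~ sqrt(2π·10N) · (10N/e)^(10N).
The exponential factors combine to (11N)^(11N) / (N^N · (10N)^(10N)) = 11^(11N)/10^(10N) = (11^11/10^10)^N = (285311670611/10000000000)^N.
The square-root prefactors combine to sqrt(2π·11N) / (sqrt(2π N)·sqrt(2π·10N)) = sqrt(11 / (2π·10·N)) = sqrt(11/(20π·13n)).
Substituting N = 13n: C(143n, 13n) ~ (285311670611/10000000000)^(13n) · sqrt(11/(20π·13n)).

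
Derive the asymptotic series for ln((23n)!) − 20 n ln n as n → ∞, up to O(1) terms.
ln((23n)!) − 20 n ln n = 3 n ln n + 23(ln 23 − 1) n + (1/2) ln(2π·23n) + O(1/n)

Stirling: ln((23n)!) = 23n ln(23n) − 23n + (1/2) ln(2π·23n) + O(1/n).
Expand 23n ln(23n) = 23n (ln n + ln 23) = 23n ln n + 23n ln 23.
Subtract 20n ln n: leading term is (23 − 20) n ln n = 3 n ln n. The next term is 23n ln 23 − 23n = 23(ln 23 − 1) n. Then the (1/2) ln(2π·23n) correction.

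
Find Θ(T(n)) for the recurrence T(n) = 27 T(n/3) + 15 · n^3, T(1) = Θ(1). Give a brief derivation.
T(n) = Θ(n^3 log n)

log_3 27 = 3, and f(n) = 15 · n^3 = Θ(n^(log_3 27)). This is Case 2 of the master theorem: T(n) = Θ(f(n) · log n) = Θ(n^3 log n).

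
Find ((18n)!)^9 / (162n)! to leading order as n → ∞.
((18n)!)^9/(162n)! ~ ((2π·18n)^(8/2) / 3) · 9^(−9·18n)  →  0

Write N = 18n. Stirling: N! ~ sqrt(2π N)(N/e)^N and (9N)! ~ sqrt(2π·9N)·(9N/e)^(9N).
  (N!)^9/(9N)! ~ (2π N)^(9/2) (N/e)^(9N) / [sqrt(2π·9N) (9N/e)^(9N)]
     = (2π N)^(9/2) / sqrt(2π·9N) · (N/(9N))^(9N)
     = (2π N)^((9−1)/2) / 3 · 9^(−9N).
Since 9^9 > 1, the factor 9^(−9N) decays exponentially, so the ratio → 0. Substituting N = 18n gives the stated form.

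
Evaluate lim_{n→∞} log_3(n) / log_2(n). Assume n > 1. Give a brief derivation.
lim = ln(2) / ln(3) = log_3(2)

Change of base: log_3(n) = ln n / ln 3 and log_2(n) = ln n / ln 2. The ratio is (ln n / ln 3) · (ln 2 / ln n) = ln 2 / ln 3, a constant independent of n. So the limit is ln 2 / ln 3 = log_3(2).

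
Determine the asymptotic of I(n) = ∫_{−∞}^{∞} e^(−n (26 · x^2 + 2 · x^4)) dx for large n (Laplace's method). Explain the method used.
I(n) ~ sqrt(π/(26n))

φ(x) = 26 · x^2 + 2 · x^4 has its unique global minimum at x* = 0 (since φ'(x) = 52x + 8x^3 = 0 only at x = 0 for real x with both coefficients positive, and φ → ∞ as |x| → ∞). At x* = 0, φ(0) = 0 and φ''(0) = 52. Laplace's method then gives
  I(n) ~ sqrt(2π / (n · φ''(0))) · e^(−n φ(0)) = sqrt(2π / (52n)) = sqrt(π/(26n)).
The 2 · x^4 term contributes only at subleading order (an O(1/n) relative correction).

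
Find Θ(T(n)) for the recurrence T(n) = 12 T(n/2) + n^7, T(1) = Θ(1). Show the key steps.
T(n) = Θ(n^7)

log_2 12 ≈ 3.585. f(n) = n^7 dominates n^(log_2 12) since 7 > 3.585, and the regularity condition a·f(n/b) = 12·(n/2)^7 = (12/128)·n^7 ≤ c·f(n) holds with c = 12/128 ≈ 0.0938 < 1. So this is Case 3: T(n) = Θ(f(n)) = Θ(n^7).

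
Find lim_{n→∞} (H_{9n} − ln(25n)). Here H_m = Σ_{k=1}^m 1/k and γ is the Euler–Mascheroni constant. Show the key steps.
lim = ln(9/25) + γ

By Euler-Maclaurin, H_m = ln m + γ + O(1/m). So
  H_{9n} − ln(25n) = ln(9n) + γ − ln(25n) + O(1/n)
                       = ln(9/25) + γ + O(1/n).
Hence the limit is ln(9/25) + γ.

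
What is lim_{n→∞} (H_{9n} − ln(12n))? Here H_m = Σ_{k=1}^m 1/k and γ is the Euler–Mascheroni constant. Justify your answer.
lim = ln(3/4) + γ

By Euler-Maclaurin, H_m = ln m + γ + O(1/m). So
  H_{9n} − ln(12n) = ln(9n) + γ − ln(12n) + O(1/n)
                       = ln(9/12) + γ + O(1/n).
Hence the limit is ln(9/12) + γ (= ln(3/4)).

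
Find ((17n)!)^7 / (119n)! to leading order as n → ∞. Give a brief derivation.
((17n)!)^7/(119n)! ~ ((2π·17n)^(6/2) / sqrt(7)) · 7^(−7·17n)  →  0

Write N = 17n. Stirling: N! ~ sqrt(2π N)(N/e)^N and (7N)! ~ sqrt(2π·7N)·(7N/e)^(7N).
  (N!)^7/(7N)! ~ (2π N)^(7/2) (N/e)^(7N) / [sqrt(2π·7N) (7N/e)^(7N)]
     = (2π N)^(7/2) / sqrt(2π·7N) · (N/(7N))^(7N)
     = (2π N)^((7−1)/2) / sqrt(7) · 7^(−7N).
Since 7^7 > 1, the factor 7^(−7N) decays exponentially, so the ratio → 0. Substituting N = 17n gives the stated form.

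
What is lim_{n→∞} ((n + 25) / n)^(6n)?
lim = e^150

Rewrite as (1 + 25/n)^(6n). By the standard limit (1 + x/n)^n → e^x, we have (1 + 25/n)^n → e^25, and raising to the 6th power gives e^150.
More precisely, ln[(1 + 25/n)^(6n)] = 6n · ln(1 + 25/n) = 6n · (25/n + O(1/n^2)) = 150 + O(1/n) → 150.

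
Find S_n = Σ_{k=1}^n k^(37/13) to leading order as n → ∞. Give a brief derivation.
S_n ~ (13/50) · n^(50/13)

Integral comparison: Σ_{k=1}^n k^(37/13) = ∫_0^n x^(37/13) dx + O(n^(37/13)). The integral is n^(1 + 37/13) / (1 + 37/13) = n^((37+13)/13) / ((37+13)/13) = (13/50) · n^(50/13).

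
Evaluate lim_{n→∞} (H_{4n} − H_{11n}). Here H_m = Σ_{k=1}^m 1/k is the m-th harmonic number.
lim = ln(4/11)

Euler-Maclaurin gives H_m = ln m + γ + 1/(2m) + O(1/m^2). The γ and O(1/m) terms cancel in the difference:
  H_{4n} − H_{11n} = ln(4n) − ln(11n) + O(1/n) = ln(4/11) + O(1/n).
Hence the limit is ln(4/11).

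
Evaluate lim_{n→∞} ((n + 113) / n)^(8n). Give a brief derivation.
lim = e^904

Rewrite as (1 + 113/n)^(8n). By the standard limit (1 + x/n)^n → e^x, we have (1 + 113/n)^n → e^113, and raising to the 8th power gives e^904.
More precisely, ln[(1 + 113/n)^(8n)] = 8n · ln(1 + 113/n) = 8n · (113/n + O(1/n^2)) = 904 + O(1/n) → 904.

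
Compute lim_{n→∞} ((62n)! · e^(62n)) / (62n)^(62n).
lim = ∞

Stirling: (62n)! ~ sqrt(2π·62n) · (62n/e)^(62n). Hence
  (62n)! · e^(62n) / (62n)^(62n) ~ sqrt(2π·62n) = sqrt(2π·62) · sqrt(n) → ∞.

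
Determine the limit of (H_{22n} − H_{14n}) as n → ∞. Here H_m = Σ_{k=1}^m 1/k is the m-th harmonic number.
lim = ln(22/14) = ln(11/7)

Euler-Maclaurin gives H_m = ln m + γ + 1/(2m) + O(1/m^2). The γ and O(1/m) terms cancel in the difference:
  H_{22n} − H_{14n} = ln(22n) − ln(14n) + O(1/n) = ln(22/14) + O(1/n).
Hence the limit is ln(22/14) = ln(11/7).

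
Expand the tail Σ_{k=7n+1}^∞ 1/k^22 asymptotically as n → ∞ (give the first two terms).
Σ_{k>7n} 1/k^22 = 1/(21 · (7n)^21) − 1/(2 · (7n)^22) + O(1/(7n)^23)

Compare to the integral: ∫_{7n}^∞ x^(−22) dx = [−x^(−21)/21]_{7n}^∞ = 1/((22−1)·(7n)^21). The Euler-Maclaurin correction adds −f(7n)/2 = −1/(2·(7n)^22). Euler-Maclaurin then gives
  Σ_{k>7n} 1/k^22 = ∫_{7n}^∞ dx/x^22 − 1/(2·(7n)^22) + O(1/(7n)^23).
(Equivalently this is ζ(22) − Σ_{k≤7n} 1/k^22.)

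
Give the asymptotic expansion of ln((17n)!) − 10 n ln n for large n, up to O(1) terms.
ln((17n)!) − 10 n ln n = 7 n ln n + 17(ln 17 − 1) n + (1/2) ln(2π·17n) + O(1/n)

Stirling: ln((17n)!) = 17n ln(17n) − 17n + (1/2) ln(2π·17n) + O(1/n).
Expand 17n ln(17n) = 17n (ln n + ln 17) = 17n ln n + 17n ln 17.
Subtract 10n ln n: leading term is (17 − 10) n ln n = 7 n ln n. The next term is 17n ln 17 − 17n = 17(ln 17 − 1) n. Then the (1/2) ln(2π·17n) correction.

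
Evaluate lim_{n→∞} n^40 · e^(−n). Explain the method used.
lim = 0

Exponentials with base > 1 dominate every fixed polynomial: for any fixed c, n^c / e^n → 0 as n → ∞ (e.g. by the ratio test, or since e^n grows faster than any power of n). Hence n^40 · e^(−n) = n^40 / e^n → 0.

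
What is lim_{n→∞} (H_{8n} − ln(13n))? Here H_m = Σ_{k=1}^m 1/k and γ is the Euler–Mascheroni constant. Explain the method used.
lim = ln(8/13) + γ

By Euler-Maclaurin, H_m = ln m + γ + O(1/m). So
  H_{8n} − ln(13n) = ln(8n) + γ − ln(13n) + O(1/n)
                       = ln(8/13) + γ + O(1/n).
Hence the limit is ln(8/13) + γ.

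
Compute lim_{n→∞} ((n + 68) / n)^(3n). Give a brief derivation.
lim = e^204

Rewrite as (1 + 68/n)^(3n). By the standard limit (1 + x/n)^n → e^x, we have (1 + 68/n)^n → e^68, and raising to the 3rd power gives e^204.
More precisely, ln[(1 + 68/n)^(3n)] = 3n · ln(1 + 68/n) = 3n · (68/n + O(1/n^2)) = 204 + O(1/n) → 204.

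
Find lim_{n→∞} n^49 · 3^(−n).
lim = 0

Exponentials with base > 1 dominate every fixed polynomial: for any fixed c, n^c / 3^n → 0 as n → ∞ (e.g. by the ratio test, or by writing 3^n = e^(n ln 3) and noting e^(n ln 3) / n^c → ∞). Hence n^49 · 3^(−n) = n^49 / 3^n → 0.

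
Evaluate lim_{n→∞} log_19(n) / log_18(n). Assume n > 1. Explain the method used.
lim = ln(18) / ln(19) = log_19(18)

Change of base: log_19(n) = ln n / ln 19 and log_18(n) = ln n / ln 18. The ratio is (ln n / ln 19) · (ln 18 / ln n) = ln 18 / ln 19, a constant independent of n. So the limit is ln 18 / ln 19 = log_19(18).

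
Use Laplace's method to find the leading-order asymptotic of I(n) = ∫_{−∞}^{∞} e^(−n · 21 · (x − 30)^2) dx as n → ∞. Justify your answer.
I(n) = sqrt(π/(21n))

Here φ(x) = 21 · (x − 30)^2 has its unique minimum at x* = 30 with φ(x*) = 0 and φ''(x*) = 42. Laplace's method gives
  I(n) ~ e^(−n φ(x*)) · sqrt(2π / (n · φ''(x*))) = sqrt(2π / (42n)) = sqrt(π/(21n)).
This is exact: substituting u = (x − 30)·sqrt(21n) gives I(n) = (1/sqrt(21n)) ∫_{−∞}^{∞} e^(−u^2) du = sqrt(π/(21n)).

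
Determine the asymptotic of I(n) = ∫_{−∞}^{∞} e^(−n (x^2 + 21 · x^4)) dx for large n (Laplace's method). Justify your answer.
I(n) ~ sqrt(π/n)

φ(x) = x^2 + 21 · x^4 has its unique global minimum at x* = 0 (since φ'(x) = 2x + 84x^3 = 0 only at x = 0 for real x with both coefficients positive, and φ → ∞ as |x| → ∞). At x* = 0, φ(0) = 0 and φ''(0) = 2. Laplace's method then gives
  I(n) ~ sqrt(2π / (n · φ''(0))) · e^(−n φ(0)) = sqrt(2π / (2n)) = sqrt(π/n).
The 21 · x^4 term contributes only at subleading order (an O(1/n) relative correction).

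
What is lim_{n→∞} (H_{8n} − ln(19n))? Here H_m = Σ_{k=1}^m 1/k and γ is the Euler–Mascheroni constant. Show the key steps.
lim = ln(8/19) + γ

By Euler-Maclaurin, H_m = ln m + γ + O(1/m). So
  H_{8n} − ln(19n) = ln(8n) + γ − ln(19n) + O(1/n)
                       = ln(8/19) + γ + O(1/n).
Hence the limit is ln(8/19) + γ.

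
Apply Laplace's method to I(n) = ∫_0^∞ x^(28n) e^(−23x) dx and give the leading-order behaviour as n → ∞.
I(n) ~ (sqrt(2π·28n) / 23) · (28n/(23e))^(28n)

Write the integrand as exp(28n ln x − 23x) and set f(x) = 28n ln x − 23x. Then f'(x) = 28n/x − 23 = 0 at x* = 28n/23, and f''(x*) = −28n/x*^2 = −23^2/(28n). Laplace's method (interior maximum) gives
  I(n) ~ e^(f(x*)) · sqrt(2π / |f''(x*)|)
        = exp(28n ln(28n/23) − 28n) · sqrt(2π · 28n / 23^2)
        = (28n/23)^(28n) e^(−28n) · sqrt(2π·28n) / 23
        = (sqrt(2π·28n) / 23) · (28n/(23e))^(28n).
This matches Γ(28n+1)/23^(28n+1) with Stirling applied to Γ.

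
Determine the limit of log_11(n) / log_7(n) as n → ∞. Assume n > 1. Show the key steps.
lim = ln(7) / ln(11) = log_11(7)

Change of base: log_11(n) = ln n / ln 11 and log_7(n) = ln n / ln 7. The ratio is (ln n / ln 11) · (ln 7 / ln n) = ln 7 / ln 11, a constant independent of n. So the limit is ln 7 / ln 11 = log_11(7).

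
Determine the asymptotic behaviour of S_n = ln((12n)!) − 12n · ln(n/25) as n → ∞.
S_n ~ 12n · (ln 300 − 1) + O(ln n)

Stirling: ln((12n)!) = 12n ln(12n) − 12n + O(ln n).
  S_n = 12n ln(12n) − 12n − 12n ln(n/25) + O(ln n)
      = 12n ln(12n) − 12n ln n + 12n ln 25 − 12n + O(ln n)
      = 12n ln 12 + 12n ln 25 − 12n + O(ln n)
      = 12n (ln 300 − 1) + O(ln n).
Numerically ln(300) − 1 ≈ 4.7038.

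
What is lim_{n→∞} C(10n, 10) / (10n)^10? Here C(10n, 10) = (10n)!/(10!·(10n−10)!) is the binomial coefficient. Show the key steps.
lim = 1/10! = 1/3628800

With N = 10n → ∞: C(N, 10) / N^10 = [N(N−1)…(N−9)] / (10! · N^10) = (1/10!) · 1 · (1 − 1/(10n)) · … · (1 − 9/(10n)). Each factor → 1 as N → ∞, so the limit is 1/10! = 1/3628800.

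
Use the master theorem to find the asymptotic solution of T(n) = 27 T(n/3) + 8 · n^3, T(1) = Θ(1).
T(n) = Θ(n^3 log n)

log_3 27 = 3, and f(n) = 8 · n^3 = Θ(n^(log_3 27)). This is Case 2 of the master theorem: T(n) = Θ(f(n) · log n) = Θ(n^3 log n).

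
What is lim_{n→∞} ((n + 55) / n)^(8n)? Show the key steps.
lim = e^440

Rewrite as (1 + 55/n)^(8n). By the standard limit (1 + x/n)^n → e^x, we have (1 + 55/n)^n → e^55, and raising to the 8th power gives e^440.
More precisely, ln[(1 + 55/n)^(8n)] = 8n · ln(1 + 55/n) = 8n · (55/n + O(1/n^2)) = 440 + O(1/n) → 440.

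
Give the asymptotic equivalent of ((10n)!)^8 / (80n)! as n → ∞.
((10n)!)^8/(80n)! ~ ((2π·10n)^(7/2) / sqrt(8)) · 8^(−8·10n)  →  0

Write N = 10n. Stirling: N! ~ sqrt(2π N)(N/e)^N and (8N)! ~ sqrt(2π·8N)·(8N/e)^(8N).
  (N!)^8/(8N)! ~ (2π N)^(8/2) (N/e)^(8N) / [sqrt(2π·8N) (8N/e)^(8N)]
     = (2π N)^(8/2) / sqrt(2π·8N) · (N/(8N))^(8N)
     = (2π N)^((8−1)/2) / sqrt(8) · 8^(−8N).
Since 8^8 > 1, the factor 8^(−8N) decays exponentially, so the ratio → 0. Substituting N = 10n gives the stated form.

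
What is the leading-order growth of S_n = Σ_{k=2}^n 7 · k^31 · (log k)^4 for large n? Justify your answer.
S_n ~ 7 · n^32 · (log n)^4 / 32

By integral comparison, S_n = ∫_1^n 7 · x^31 · (log x)^4 dx + O(n^31 · (log n)^4). For the integral, the leading term of ∫_1^n x^31 (log x)^4 dx is n^32/32 · (log n)^4 (by repeated integration by parts; each step lowers the log-exponent and produces a relatively O(1/log n) correction). Hence S_n ~ 7 · n^32 · (log n)^4 / 32.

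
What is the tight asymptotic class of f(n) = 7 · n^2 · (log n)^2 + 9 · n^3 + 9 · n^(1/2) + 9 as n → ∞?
f(n) ∈ Θ(n^3)

Compare the terms by growth order. For large n, n^a · (log n)^b dominates n^a' · (log n)^b' iff a > a', or (a = a' and b > b'). Ranking the 4 terms shows the dominant one is 9 · n^3. Hence f(n) ∈ Θ(n^3).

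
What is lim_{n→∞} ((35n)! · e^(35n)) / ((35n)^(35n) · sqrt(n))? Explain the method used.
lim = sqrt(2π·35)

Stirling: (35n)! ~ sqrt(2π·35n) · (35n/e)^(35n). Hence
  (35n)! · e^(35n) / (35n)^(35n) ~ sqrt(2π·35n).
Dividing by sqrt(n): sqrt(2π·35n) / sqrt(n) = sqrt(2π·35) · n^((1−1)/2), so the limit is sqrt(2π·35).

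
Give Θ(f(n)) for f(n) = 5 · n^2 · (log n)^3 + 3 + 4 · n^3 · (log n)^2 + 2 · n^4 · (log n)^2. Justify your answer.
f(n) ∈ Θ(n^4 · (log n)^2)

Compare the terms by growth order. For large n, n^a · (log n)^b dominates n^a' · (log n)^b' iff a > a', or (a = a' and b > b'). Ranking the 4 terms shows the dominant one is 2 · n^4 · (log n)^2. Hence f(n) ∈ Θ(n^4 · (log n)^2).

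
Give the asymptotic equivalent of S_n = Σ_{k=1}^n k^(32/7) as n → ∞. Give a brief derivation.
S_n ~ (7/39) · n^(39/7)

Integral comparison: Σ_{k=1}^n k^(32/7) = ∫_0^n x^(32/7) dx + O(n^(32/7)). The integral is n^(1 + 32/7) / (1 + 32/7) = n^((32+7)/7) / ((32+7)/7) = (7/39) · n^(39/7).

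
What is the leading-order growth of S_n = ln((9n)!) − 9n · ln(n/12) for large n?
S_n ~ 9n · (ln 108 − 1) + O(ln n)

Stirling: ln((9n)!) = 9n ln(9n) − 9n + O(ln n).
  S_n = 9n ln(9n) − 9n − 9n ln(n/12) + O(ln n)
      = 9n ln(9n) − 9n ln n + 9n ln 12 − 9n + O(ln n)
      = 9n ln 9 + 9n ln 12 − 9n + O(ln n)
      = 9n (ln 108 − 1) + O(ln n).
Numerically ln(108) − 1 ≈ 3.6821.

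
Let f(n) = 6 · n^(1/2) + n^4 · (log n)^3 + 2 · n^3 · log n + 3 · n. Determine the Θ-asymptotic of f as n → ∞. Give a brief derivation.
f(n) ∈ Θ(n^4 · (log n)^3)

Compare the terms by growth order. For large n, n^a · (log n)^b dominates n^a' · (log n)^b' iff a > a', or (a = a' and b > b'). Ranking the 4 terms shows the dominant one is n^4 · (log n)^3. Hence f(n) ∈ Θ(n^4 · (log n)^3).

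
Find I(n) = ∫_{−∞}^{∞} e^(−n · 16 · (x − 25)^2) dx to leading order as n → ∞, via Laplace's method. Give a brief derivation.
I(n) = sqrt(π/(16n))

Here φ(x) = 16 · (x − 25)^2 has its unique minimum at x* = 25 with φ(x*) = 0 and φ''(x*) = 32. Laplace's method gives
  I(n) ~ e^(−n φ(x*)) · sqrt(2π / (n · φ''(x*))) = sqrt(2π / (32n)) = sqrt(π/(16n)).
This is exact: substituting u = (x − 25)·sqrt(16n) gives I(n) = (1/sqrt(16n)) ∫_{−∞}^{∞} e^(−u^2) du = sqrt(π/(16n)).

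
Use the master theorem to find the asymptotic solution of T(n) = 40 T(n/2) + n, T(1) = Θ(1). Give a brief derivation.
T(n) = Θ(n^(log_2 40))

Master theorem: compare f(n) = n to n^(log_2 40) where log_2 40 ≈ 5.322. Since 1 < log_2 40, we have f(n) = O(n^(log_2 40 − ε)) for some ε > 0 — Case 1. Hence T(n) = Θ(n^(log_2 40)).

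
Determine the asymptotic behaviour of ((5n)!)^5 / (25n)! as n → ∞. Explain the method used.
((5n)!)^5/(25n)! ~ ((2π·5n)^(4/2) / sqrt(5)) · 5^(−5·5n)  →  0

Write N = 5n. Stirling: N! ~ sqrt(2π N)(N/e)^N and (5N)! ~ sqrt(2π·5N)·(5N/e)^(5N).
  (N!)^5/(5N)! ~ (2π N)^(5/2) (N/e)^(5N) / [sqrt(2π·5N) (5N/e)^(5N)]
     = (2π N)^(5/2) / sqrt(2π·5N) · (N/(5N))^(5N)
     = (2π N)^((5−1)/2) / sqrt(5) · 5^(−5N).
Since 5^5 > 1, the factor 5^(−5N) decays exponentially, so the ratio → 0. Substituting N = 5n gives the stated form.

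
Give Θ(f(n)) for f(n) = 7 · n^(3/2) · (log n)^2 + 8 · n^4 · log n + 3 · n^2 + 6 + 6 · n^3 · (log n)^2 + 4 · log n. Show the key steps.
f(n) ∈ Θ(n^4 · log n)

Compare the terms by growth order. For large n, n^a · (log n)^b dominates n^a' · (log n)^b' iff a > a', or (a = a' and b > b'). Ranking the 6 terms shows the dominant one is 8 · n^4 · log n. Hence f(n) ∈ Θ(n^4 · log n).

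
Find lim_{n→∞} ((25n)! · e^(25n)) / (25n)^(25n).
lim = ∞

Stirling: (25n)! ~ sqrt(2π·25n) · (25n/e)^(25n). Hence
  (25n)! · e^(25n) / (25n)^(25n) ~ sqrt(2π·25n) = sqrt(2π·25) · sqrt(n) → ∞.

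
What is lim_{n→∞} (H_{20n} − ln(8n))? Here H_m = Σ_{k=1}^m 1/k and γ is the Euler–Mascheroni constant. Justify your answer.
lim = ln(5/2) + γ

By Euler-Maclaurin, H_m = ln m + γ + O(1/m). So
  H_{20n} − ln(8n) = ln(20n) + γ − ln(8n) + O(1/n)
                       = ln(20/8) + γ + O(1/n).
Hence the limit is ln(20/8) + γ (= ln(5/2)).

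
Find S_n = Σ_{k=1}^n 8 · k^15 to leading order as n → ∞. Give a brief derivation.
S_n ~ n^16 / 2

By integral comparison (Euler-Maclaurin), Σ_{k=1}^n 8 · k^15 = 8 · ∫_0^n x^15 dx + O(n^15) = 8 · n^16/16 = n^16 / 2 + O(n^15). (Equivalently, Faulhaber's formula gives the same leading term.)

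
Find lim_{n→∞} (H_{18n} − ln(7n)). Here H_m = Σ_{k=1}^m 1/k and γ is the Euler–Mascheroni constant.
lim = ln(18/7) + γ

By Euler-Maclaurin, H_m = ln m + γ + O(1/m). So
  H_{18n} − ln(7n) = ln(18n) + γ − ln(7n) + O(1/n)
                       = ln(18/7) + γ + O(1/n).
Hence the limit is ln(18/7) + γ.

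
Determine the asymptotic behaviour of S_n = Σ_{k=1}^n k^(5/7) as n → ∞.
S_n ~ (7/12) · n^(12/7)

Integral comparison: Σ_{k=1}^n k^(5/7) = ∫_0^n x^(5/7) dx + O(n^(5/7)). The integral is n^(1 + 5/7) / (1 + 5/7) = n^((5+7)/7) / ((5+7)/7) = (7/12) · n^(12/7).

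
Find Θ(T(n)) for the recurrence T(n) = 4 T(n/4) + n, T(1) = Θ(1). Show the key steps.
T(n) = Θ(n log n)

log_4 4 = 1, and f(n) = n = Θ(n^(log_4 4)). This is Case 2 of the master theorem: T(n) = Θ(f(n) · log n) = Θ(n log n).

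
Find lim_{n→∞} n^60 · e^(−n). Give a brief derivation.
lim = 0

Exponentials with base > 1 dominate every fixed polynomial: for any fixed c, n^c / e^n → 0 as n → ∞ (e.g. by the ratio test, or since e^n grows faster than any power of n). Hence n^60 · e^(−n) = n^60 / e^n → 0.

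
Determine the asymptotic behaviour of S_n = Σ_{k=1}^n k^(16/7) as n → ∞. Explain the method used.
S_n ~ (7/23) · n^(23/7)

Integral comparison: Σ_{k=1}^n k^(16/7) = ∫_0^n x^(16/7) dx + O(n^(16/7)). The integral is n^(1 + 16/7) / (1 + 16/7) = n^((16+7)/7) / ((16+7)/7) = (7/23) · n^(23/7).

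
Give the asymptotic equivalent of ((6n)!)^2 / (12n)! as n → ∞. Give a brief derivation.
((6n)!)^2/(12n)! ~ ((2π·6n)^(1/2) / sqrt(2)) · 2^(−2·6n)  →  0

Write N = 6n. Stirling: N! ~ sqrt(2π N)(N/e)^N and (2N)! ~ sqrt(2π·2N)·(2N/e)^(2N).
  (N!)^2/(2N)! ~ (2π N)^(2/2) (N/e)^(2N) / [sqrt(2π·2N) (2N/e)^(2N)]
     = (2π N)^(2/2) / sqrt(2π·2N) · (N/(2N))^(2N)
     = (2π N)^((2−1)/2) / sqrt(2) · 2^(−2N).
Since 2^2 > 1, the factor 2^(−2N) decays exponentially, so the ratio → 0. Substituting N = 6n gives the stated form.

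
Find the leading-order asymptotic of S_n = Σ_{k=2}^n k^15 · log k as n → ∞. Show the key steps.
S_n ~ n^16 log n / 16 − n^16 / 256

By integral comparison, S_n = ∫_1^n x^15 · log x dx + O(n^15 · log n). For the integral, ∫ x^15 log x dx = n^16 log n / 16 − n^16/256 (integration by parts). Hence S_n ~ n^16 log n / 16 − n^16 / 256.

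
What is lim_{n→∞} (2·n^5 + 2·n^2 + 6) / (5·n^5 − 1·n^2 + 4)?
lim = 2/5

For large n the leading n^5 terms dominate both numerator and denominator. Dividing top and bottom by n^5, every other term tends to 0, leaving 2/5.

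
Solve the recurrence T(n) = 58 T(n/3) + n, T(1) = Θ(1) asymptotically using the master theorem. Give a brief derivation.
T(n) = Θ(n^(log_3 58))

Master theorem: compare f(n) = n to n^(log_3 58) where log_3 58 ≈ 3.696. Since 1 < log_3 58, we have f(n) = O(n^(log_3 58 − ε)) for some ε > 0 — Case 1. Hence T(n) = Θ(n^(log_3 58)).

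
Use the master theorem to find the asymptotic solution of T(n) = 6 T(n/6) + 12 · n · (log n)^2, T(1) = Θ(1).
T(n) = Θ(n · (log n)^3)

Here log_6 6 = 1 and f(n) = 12 · n · (log n)^2 = Θ(n^(log_6 6) · (log n)^2). This is the extended Case 2 of the master theorem (f matches the critical exponent up to log factors), giving T(n) = Θ(n^(log_6 6) · (log n)^(2+1)) = Θ(n · (log n)^3).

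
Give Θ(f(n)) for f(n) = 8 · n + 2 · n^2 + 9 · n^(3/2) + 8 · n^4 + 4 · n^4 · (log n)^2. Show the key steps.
f(n) ∈ Θ(n^4 · (log n)^2)

Compare the terms by growth order. For large n, n^a · (log n)^b dominates n^a' · (log n)^b' iff a > a', or (a = a' and b > b'). Ranking the 5 terms shows the dominant one is 4 · n^4 · (log n)^2. Hence f(n) ∈ Θ(n^4 · (log n)^2).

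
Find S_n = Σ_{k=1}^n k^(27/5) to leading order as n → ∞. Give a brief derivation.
S_n ~ (5/32) · n^(32/5)

Integral comparison: Σ_{k=1}^n k^(27/5) = ∫_0^n x^(27/5) dx + O(n^(27/5)). The integral is n^(1 + 27/5) / (1 + 27/5) = n^((27+5)/5) / ((27+5)/5) = (5/32) · n^(32/5).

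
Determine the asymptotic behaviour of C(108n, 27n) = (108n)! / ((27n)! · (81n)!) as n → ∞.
C(108n, 27n) ~ (256/27)^(27n) · sqrt(2/(3π·27n))

Write N = 27n. Apply Stirling to each factorial:
  (4N)! ~ sqrt(2π·4N) · (4N/e)^(4N),
  N! ~ sqrt(2π N) · (N/e)^N,
  (3N)! ~ sqrt(2π·3N) · (3N/e)^(3N).
The exponential factors combine to (4N)^(4N) / (N^N · (3N)^(3N)) = 4^(4N)/3^(3N) = (4^4/3^3)^N = (256/27)^N.
The square-root prefactors combine to sqrt(2π·4N) / (sqrt(2π N)·sqrt(2π·3N)) = sqrt(4 / (2π·3·N)) = sqrt(2/(3π·27n)).
Substituting N = 27n: C(108n, 27n) ~ (256/27)^(27n) · sqrt(2/(3π·27n)).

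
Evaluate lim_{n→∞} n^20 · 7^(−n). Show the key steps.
lim = 0

Exponentials with base > 1 dominate every fixed polynomial: for any fixed c, n^c / 7^n → 0 as n → ∞ (e.g. by the ratio test, or by writing 7^n = e^(n ln 7) and noting e^(n ln 7) / n^c → ∞). Hence n^20 · 7^(−n) = n^20 / 7^n → 0.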